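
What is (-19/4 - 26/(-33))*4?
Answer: -523/33 ≈ -15.848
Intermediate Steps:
(-19/4 - 26/(-33))*4 = (-19*¼ - 26*(-1/33))*4 = (-19/4 + 26/33)*4 = -523/132*4 = -523/33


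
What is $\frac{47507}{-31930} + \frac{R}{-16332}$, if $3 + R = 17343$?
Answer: $- \frac{110795877}{43456730} \approx -2.5496$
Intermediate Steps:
$R = 17340$ ($R = -3 + 17343 = 17340$)
$\frac{47507}{-31930} + \frac{R}{-16332} = \frac{47507}{-31930} + \frac{17340}{-16332} = 47507 \left(- \frac{1}{31930}\right) + 17340 \left(- \frac{1}{16332}\right) = - \frac{47507}{31930} - \frac{1445}{1361} = - \frac{110795877}{43456730}$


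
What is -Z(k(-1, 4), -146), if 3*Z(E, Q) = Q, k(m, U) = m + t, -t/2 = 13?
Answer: 146/3 ≈ 48.667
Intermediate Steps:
t = -26 (t = -2*13 = -26)
k(m, U) = -26 + m (k(m, U) = m - 26 = -26 + m)
Z(E, Q) = Q/3
-Z(k(-1, 4), -146) = -(-146)/3 = -1*(-146/3) = 146/3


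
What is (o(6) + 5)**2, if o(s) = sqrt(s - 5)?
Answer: 36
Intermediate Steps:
o(s) = sqrt(-5 + s)
(o(6) + 5)**2 = (sqrt(-5 + 6) + 5)**2 = (sqrt(1) + 5)**2 = (1 + 5)**2 = 6**2 = 36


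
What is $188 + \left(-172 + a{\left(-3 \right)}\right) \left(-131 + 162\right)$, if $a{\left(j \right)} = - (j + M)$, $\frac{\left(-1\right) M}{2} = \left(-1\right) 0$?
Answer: $-5051$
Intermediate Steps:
$M = 0$ ($M = - 2 \left(\left(-1\right) 0\right) = \left(-2\right) 0 = 0$)
$a{\left(j \right)} = - j$ ($a{\left(j \right)} = - (j + 0) = - j$)
$188 + \left(-172 + a{\left(-3 \right)}\right) \left(-131 + 162\right) = 188 + \left(-172 - -3\right) \left(-131 + 162\right) = 188 + \left(-172 + 3\right) 31 = 188 - 5239 = -5051$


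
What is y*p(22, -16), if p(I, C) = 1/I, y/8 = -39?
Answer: -156/11 ≈ -14.182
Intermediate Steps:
y = -312 (y = 8*(-39) = -312)
y*p(22, -16) = -312/22 = -312*1/22 = -156/11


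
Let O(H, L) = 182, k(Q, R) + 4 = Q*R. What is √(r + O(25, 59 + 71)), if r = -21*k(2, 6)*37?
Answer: I*√6034 ≈ 77.679*I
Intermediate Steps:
k(Q, R) = -4 + Q*R
r = -6216 (r = -21*(-4 + 2*6)*37 = -21*(-4 + 12)*37 = -21*8*37 = -168*37 = -6216)
√(r + O(25, 59 + 71)) = √(-6216 + 182) = √(-6034) = I*√6034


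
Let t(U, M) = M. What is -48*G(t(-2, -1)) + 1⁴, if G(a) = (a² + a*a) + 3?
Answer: -239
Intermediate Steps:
G(a) = 3 + 2*a² (G(a) = (a² + a²) + 3 = 2*a² + 3 = 3 + 2*a²)
-48*G(t(-2, -1)) + 1⁴ = -48*(3 + 2*(-1)²) + 1⁴ = -48*(3 + 2*1) + 1 = -48*(3 + 2) + 1 = -48*5 + 1 = -240 + 1 = -239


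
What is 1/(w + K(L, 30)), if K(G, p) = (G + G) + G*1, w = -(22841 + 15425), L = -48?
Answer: -1/38410 ≈ -2.6035e-5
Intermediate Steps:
w = -38266 (w = -1*38266 = -38266)
K(G, p) = 3*G (K(G, p) = 2*G + G = 3*G)
1/(w + K(L, 30)) = 1/(-38266 + 3*(-48)) = 1/(-38266 - 144) = 1/(-38410) = -1/38410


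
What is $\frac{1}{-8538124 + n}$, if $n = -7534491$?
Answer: $- \frac{1}{16072615} \approx -6.2218 \cdot 10^{-8}$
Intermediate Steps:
$\frac{1}{-8538124 + n} = \frac{1}{-8538124 - 7534491} = \frac{1}{-16072615} = - \frac{1}{16072615}$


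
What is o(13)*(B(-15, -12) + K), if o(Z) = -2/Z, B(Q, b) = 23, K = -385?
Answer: 724/13 ≈ 55.692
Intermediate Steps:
o(13)*(B(-15, -12) + K) = (-2/13)*(23 - 385) = -2*1/13*(-362) = -2/13*(-362) = 724/13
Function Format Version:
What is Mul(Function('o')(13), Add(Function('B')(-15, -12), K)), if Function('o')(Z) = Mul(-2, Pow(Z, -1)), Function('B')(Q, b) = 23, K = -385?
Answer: Rational(724, 13) ≈ 55.692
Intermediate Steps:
Mul(Function('o')(13), Add(Function('B')(-15, -12), K)) = Mul(Mul(-2, Pow(13, -1)), Add(23, -385)) = Mul(Mul(-2, Rational(1, 13)), -362) = Mul(Rational(-2, 13), -362) = Rational(724, 13)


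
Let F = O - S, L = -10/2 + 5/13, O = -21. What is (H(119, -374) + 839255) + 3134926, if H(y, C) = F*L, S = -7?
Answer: 51665193/13 ≈ 3.9742e+6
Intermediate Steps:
L = -60/13 (L = -10*½ + 5*(1/13) = -5 + 5/13 = -60/13 ≈ -4.6154)
F = -14 (F = -21 - 1*(-7) = -21 + 7 = -14)
H(y, C) = 840/13 (H(y, C) = -14*(-60/13) = 840/13)
(H(119, -374) + 839255) + 3134926 = (840/13 + 839255) + 3134926 = 10911155/13 + 3134926 = 51665193/13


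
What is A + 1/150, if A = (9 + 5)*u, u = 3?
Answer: 6301/150 ≈ 42.007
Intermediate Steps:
A = 42 (A = (9 + 5)*3 = 14*3 = 42)
A + 1/150 = 42 + 1/150 = 6301/150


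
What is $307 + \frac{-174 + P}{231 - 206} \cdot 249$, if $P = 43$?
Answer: $- \frac{24944}{25} \approx -997.76$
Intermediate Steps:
$307 + \frac{-174 + P}{231 - 206} \cdot 249 = 307 + \frac{-174 + 43}{231 - 206} \cdot 249 = 307 + - \frac{131}{25} \cdot 249 = 307 + \left(-131\right) \frac{1}{25} \cdot 249 = 307 - \frac{32619}{25} = - \frac{24944}{25}$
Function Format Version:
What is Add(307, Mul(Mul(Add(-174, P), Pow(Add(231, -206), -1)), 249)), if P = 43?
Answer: Rational(-24944, 25) ≈ -997.76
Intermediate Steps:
Add(307, Mul(Mul(Add(-174, P), Pow(Add(231, -206), -1)), 249)) = Add(307, Mul(Mul(Add(-174, 43), Pow(Add(231, -206), -1)), 249)) = Add(307, Mul(Mul(-131, Pow(25, -1)), 249)) = Add(307, Mul(Mul(-131, Rational(1, 25)), 249)) = Add(307, Mul(Rational(-131, 25), 249)) = Add(307, Rational(-32619, 25)) = Rational(-24944, 25)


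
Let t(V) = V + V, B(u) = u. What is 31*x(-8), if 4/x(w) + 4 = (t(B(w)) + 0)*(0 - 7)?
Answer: 31/27 ≈ 1.1481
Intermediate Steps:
t(V) = 2*V
x(w) = 4/(-4 - 14*w) (x(w) = 4/(-4 + (2*w + 0)*(0 - 7)) = 4/(-4 + (2*w)*(-7)) = 4/(-4 - 14*w))
31*x(-8) = 31*(-2/(2 + 7*(-8))) = 31*(-2/(2 - 56)) = 31*(-2/(-54)) = 31*(-2*(-1/54)) = 31*(1/27) = 31/27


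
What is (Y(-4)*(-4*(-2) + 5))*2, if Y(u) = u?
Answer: -104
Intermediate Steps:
(Y(-4)*(-4*(-2) + 5))*2 = -4*(-4*(-2) + 5)*2 = -4*(8 + 5)*2 = -4*13*2 = -52*2 = -104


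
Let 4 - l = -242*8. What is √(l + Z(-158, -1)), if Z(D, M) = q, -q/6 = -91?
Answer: √2486 ≈ 49.860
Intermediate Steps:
q = 546 (q = -6*(-91) = 546)
Z(D, M) = 546
l = 1940 (l = 4 - (-242)*8 = 4 - 1*(-1936) = 4 + 1936 = 1940)
√(l + Z(-158, -1)) = √(1940 + 546) = √2486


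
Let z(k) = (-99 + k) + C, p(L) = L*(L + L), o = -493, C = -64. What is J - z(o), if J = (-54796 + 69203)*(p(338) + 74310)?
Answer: 4362411442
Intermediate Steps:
p(L) = 2*L² (p(L) = L*(2*L) = 2*L²)
z(k) = -163 + k (z(k) = (-99 + k) - 64 = -163 + k)
J = 4362410786 (J = (-54796 + 69203)*(2*338² + 74310) = 14407*(2*114244 + 74310) = 14407*(228488 + 74310) = 14407*302798 = 4362410786)
J - z(o) = 4362410786 - (-163 - 493) = 4362410786 - 1*(-656) = 4362410786 + 656 = 4362411442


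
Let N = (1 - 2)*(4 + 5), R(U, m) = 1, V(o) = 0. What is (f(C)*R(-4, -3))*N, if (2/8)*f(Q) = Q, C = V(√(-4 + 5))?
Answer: 0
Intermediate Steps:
C = 0
f(Q) = 4*Q
N = -9 (N = -1*9 = -9)
(f(C)*R(-4, -3))*N = ((4*0)*1)*(-9) = (0*1)*(-9) = 0*(-9) = 0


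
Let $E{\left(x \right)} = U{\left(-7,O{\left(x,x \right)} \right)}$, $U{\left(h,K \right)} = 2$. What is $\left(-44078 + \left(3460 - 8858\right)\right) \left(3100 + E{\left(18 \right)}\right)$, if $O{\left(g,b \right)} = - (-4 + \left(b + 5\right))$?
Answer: $-153474552$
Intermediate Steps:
$O{\left(g,b \right)} = -1 - b$ ($O{\left(g,b \right)} = - (-4 + \left(5 + b\right)) = - (1 + b) = -1 - b$)
$E{\left(x \right)} = 2$
$\left(-44078 + \left(3460 - 8858\right)\right) \left(3100 + E{\left(18 \right)}\right) = \left(-44078 + \left(3460 - 8858\right)\right) \left(3100 + 2\right) = \left(-44078 - 5398\right) 3102 = \left(-49476\right) 3102 = -153474552$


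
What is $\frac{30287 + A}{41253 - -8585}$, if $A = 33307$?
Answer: $\frac{31797}{24919} \approx 1.276$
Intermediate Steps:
$\frac{30287 + A}{41253 - -8585} = \frac{30287 + 33307}{41253 - -8585} = \frac{63594}{41253 + 8585} = \frac{63594}{49838} = 63594 \cdot \frac{1}{49838} = \frac{31797}{24919}$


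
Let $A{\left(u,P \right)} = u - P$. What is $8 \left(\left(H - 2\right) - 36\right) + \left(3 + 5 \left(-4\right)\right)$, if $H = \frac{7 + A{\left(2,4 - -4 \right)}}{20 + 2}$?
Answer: $- \frac{3527}{11} \approx -320.64$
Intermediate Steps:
$H = \frac{1}{22}$ ($H = \frac{7 + \left(2 - \left(4 - -4\right)\right)}{20 + 2} = \frac{7 + \left(2 - \left(4 + 4\right)\right)}{22} = \left(7 + \left(2 - 8\right)\right) \frac{1}{22} = \left(7 - 6\right) \frac{1}{22} = 1 \cdot \frac{1}{22} = \frac{1}{22} \approx 0.045455$)
$8 \left(\left(H - 2\right) - 36\right) + \left(3 + 5 \left(-4\right)\right) = 8 \left(\left(\frac{1}{22} - 2\right) - 36\right) + \left(3 + 5 \left(-4\right)\right) = 8 \left(- \frac{43}{22} - 36\right) + \left(3 - 20\right) = 8 \left(- \frac{835}{22}\right) - 17 = - \frac{3340}{11} - 17 = - \frac{3527}{11}$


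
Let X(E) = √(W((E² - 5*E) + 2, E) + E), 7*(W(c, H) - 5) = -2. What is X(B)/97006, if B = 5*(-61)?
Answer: I*√14714/679042 ≈ 0.00017864*I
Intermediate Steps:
W(c, H) = 33/7 (W(c, H) = 5 + (⅐)*(-2) = 5 - 2/7 = 33/7)
B = -305
X(E) = √(33/7 + E)
X(B)/97006 = (√(231 + 49*(-305))/7)/97006 = (√(231 - 14945)/7)*(1/97006) = (√(-14714)/7)*(1/97006) = ((I*√14714)/7)*(1/97006) = (I*√14714/7)*(1/97006) = I*√14714/679042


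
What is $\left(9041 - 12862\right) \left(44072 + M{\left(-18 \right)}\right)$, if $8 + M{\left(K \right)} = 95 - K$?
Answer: $-168800317$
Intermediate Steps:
$M{\left(K \right)} = 87 - K$ ($M{\left(K \right)} = -8 - \left(-95 + K\right) = 87 - K$)
$\left(9041 - 12862\right) \left(44072 + M{\left(-18 \right)}\right) = \left(9041 - 12862\right) \left(44072 + \left(87 - -18\right)\right) = - 3821 \left(44072 + \left(87 + 18\right)\right) = - 3821 \left(44072 + 105\right) = \left(-3821\right) 44177 = -168800317$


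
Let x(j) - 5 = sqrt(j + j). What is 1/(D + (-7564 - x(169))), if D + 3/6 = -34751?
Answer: -169282/7164097529 + 52*sqrt(2)/7164097529 ≈ -2.3619e-5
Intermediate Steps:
x(j) = 5 + sqrt(2)*sqrt(j) (x(j) = 5 + sqrt(j + j) = 5 + sqrt(2*j) = 5 + sqrt(2)*sqrt(j))
D = -69503/2 (D = -1/2 - 34751 = -69503/2 ≈ -34752.)
1/(D + (-7564 - x(169))) = 1/(-69503/2 + (-7564 - (5 + sqrt(2)*sqrt(169)))) = 1/(-69503/2 + (-7564 - (5 + sqrt(2)*13))) = 1/(-69503/2 + (-7564 - (5 + 13*sqrt(2)))) = 1/(-69503/2 + (-7564 + (-5 - 13*sqrt(2)))) = 1/(-69503/2 + (-7569 - 13*sqrt(2))) = 1/(-84641/2 - 13*sqrt(2))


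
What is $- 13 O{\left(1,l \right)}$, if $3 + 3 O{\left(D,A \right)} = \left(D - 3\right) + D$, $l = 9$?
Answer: $\frac{52}{3} \approx 17.333$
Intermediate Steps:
$O{\left(D,A \right)} = -2 + \frac{2 D}{3}$ ($O{\left(D,A \right)} = -1 + \frac{\left(D - 3\right) + D}{3} = -1 + \frac{\left(-3 + D\right) + D}{3} = -1 + \frac{-3 + 2 D}{3} = -1 + \left(-1 + \frac{2 D}{3}\right) = -2 + \frac{2 D}{3}$)
$- 13 O{\left(1,l \right)} = - 13 \left(-2 + \frac{2}{3} \cdot 1\right) = - 13 \left(-2 + \frac{2}{3}\right) = \left(-13\right) \left(- \frac{4}{3}\right) = \frac{52}{3}$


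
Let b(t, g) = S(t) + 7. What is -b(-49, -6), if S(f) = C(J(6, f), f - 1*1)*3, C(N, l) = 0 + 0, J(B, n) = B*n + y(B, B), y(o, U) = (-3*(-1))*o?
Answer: -7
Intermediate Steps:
y(o, U) = 3*o
J(B, n) = 3*B + B*n (J(B, n) = B*n + 3*B = 3*B + B*n)
C(N, l) = 0
S(f) = 0 (S(f) = 0*3 = 0)
b(t, g) = 7 (b(t, g) = 0 + 7 = 7)
-b(-49, -6) = -1*7 = -7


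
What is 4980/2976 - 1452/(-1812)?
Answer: 92673/37448 ≈ 2.4747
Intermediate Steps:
4980/2976 - 1452/(-1812) = 4980*(1/2976) - 1452*(-1/1812) = 415/248 + 121/151 = 92673/37448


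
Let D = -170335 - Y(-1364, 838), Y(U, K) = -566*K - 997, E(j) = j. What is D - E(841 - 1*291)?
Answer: 304420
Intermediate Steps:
Y(U, K) = -997 - 566*K
D = 304970 (D = -170335 - (-997 - 566*838) = -170335 - (-997 - 474308) = -170335 - 1*(-475305) = -170335 + 475305 = 304970)
D - E(841 - 1*291) = 304970 - (841 - 1*291) = 304970 - (841 - 291) = 304970 - 1*550 = 304970 - 550 = 304420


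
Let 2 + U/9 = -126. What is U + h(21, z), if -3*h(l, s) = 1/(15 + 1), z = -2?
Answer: -55297/48 ≈ -1152.0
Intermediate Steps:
U = -1152 (U = -18 + 9*(-126) = -18 - 1134 = -1152)
h(l, s) = -1/48 (h(l, s) = -1/(3*(15 + 1)) = -⅓/16 = -⅓*1/16 = -1/48)
U + h(21, z) = -1152 - 1/48 = -55297/48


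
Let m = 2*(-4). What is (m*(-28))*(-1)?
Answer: -224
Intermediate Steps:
m = -8
(m*(-28))*(-1) = -8*(-28)*(-1) = 224*(-1) = -224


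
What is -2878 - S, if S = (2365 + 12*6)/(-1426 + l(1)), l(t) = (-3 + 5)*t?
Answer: -4095835/1424 ≈ -2876.3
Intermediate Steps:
l(t) = 2*t
S = -2437/1424 (S = (2365 + 12*6)/(-1426 + 2*1) = (2365 + 72)/(-1426 + 2) = 2437/(-1424) = 2437*(-1/1424) = -2437/1424 ≈ -1.7114)
-2878 - S = -2878 - 1*(-2437/1424) = -2878 + 2437/1424 = -4095835/1424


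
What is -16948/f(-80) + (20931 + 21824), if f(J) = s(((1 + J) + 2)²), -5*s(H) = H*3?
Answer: 760567925/17787 ≈ 42760.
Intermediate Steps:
s(H) = -3*H/5 (s(H) = -H*3/5 = -3*H/5)
f(J) = -3*(3 + J)²/5 (f(J) = -3*((1 + J) + 2)²/5 = -3*(3 + J)²/5)
-16948/f(-80) + (20931 + 21824) = -16948*(-5/(3*(3 - 80)²)) + (20931 + 21824) = -16948/((-⅗*(-77)²)) + 42755 = -16948/((-⅗*5929)) + 42755 = -16948/(-17787/5) + 42755 = -16948*(-5/17787) + 42755 = 84740/17787 + 42755 = 760567925/17787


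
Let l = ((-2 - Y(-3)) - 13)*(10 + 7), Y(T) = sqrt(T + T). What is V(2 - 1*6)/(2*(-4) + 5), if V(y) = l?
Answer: 85 + 17*I*sqrt(6)/3 ≈ 85.0 + 13.88*I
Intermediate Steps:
Y(T) = sqrt(2)*sqrt(T) (Y(T) = sqrt(2*T) = sqrt(2)*sqrt(T))
l = -255 - 17*I*sqrt(6) (l = ((-2 - sqrt(2)*sqrt(-3)) - 13)*(10 + 7) = ((-2 - sqrt(2)*I*sqrt(3)) - 13)*17 = ((-2 - I*sqrt(6)) - 13)*17 = (-15 - I*sqrt(6))*17 = -255 - 17*I*sqrt(6) ≈ -255.0 - 41.641*I)
V(y) = -255 - 17*I*sqrt(6)
V(2 - 1*6)/(2*(-4) + 5) = (-255 - 17*I*sqrt(6))/(2*(-4) + 5) = (-255 - 17*I*sqrt(6))/(-8 + 5) = (-255 - 17*I*sqrt(6))/(-3) = (-255 - 17*I*sqrt(6))*(-1/3) = 85 + 17*I*sqrt(6)/3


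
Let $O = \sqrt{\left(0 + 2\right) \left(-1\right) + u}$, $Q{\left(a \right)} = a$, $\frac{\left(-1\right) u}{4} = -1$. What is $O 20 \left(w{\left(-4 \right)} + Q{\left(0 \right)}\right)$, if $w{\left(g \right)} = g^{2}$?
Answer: $320 \sqrt{2} \approx 452.55$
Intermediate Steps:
$u = 4$ ($u = \left(-4\right) \left(-1\right) = 4$)
$O = \sqrt{2}$ ($O = \sqrt{\left(0 + 2\right) \left(-1\right) + 4} = \sqrt{2 \left(-1\right) + 4} = \sqrt{-2 + 4} = \sqrt{2} \approx 1.4142$)
$O 20 \left(w{\left(-4 \right)} + Q{\left(0 \right)}\right) = \sqrt{2} \cdot 20 \left(\left(-4\right)^{2} + 0\right) = 20 \sqrt{2} \left(16 + 0\right) = 20 \sqrt{2} \cdot 16 = 320 \sqrt{2}$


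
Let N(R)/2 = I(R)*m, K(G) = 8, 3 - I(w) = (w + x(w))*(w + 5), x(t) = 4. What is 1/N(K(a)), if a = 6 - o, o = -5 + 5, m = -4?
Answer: 1/1224 ≈ 0.00081699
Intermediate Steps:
o = 0
I(w) = 3 - (4 + w)*(5 + w) (I(w) = 3 - (w + 4)*(w + 5) = 3 - (4 + w)*(5 + w))
a = 6 (a = 6 - 1*0 = 6 + 0 = 6)
N(R) = 136 + 8*R² + 72*R (N(R) = 2*((-17 - R² - 9*R)*(-4)) = 2*(68 + 4*R² + 36*R) = 136 + 8*R² + 72*R)
1/N(K(a)) = 1/(136 + 8*8² + 72*8) = 1/(136 + 8*64 + 576) = 1/(136 + 512 + 576) = 1/1224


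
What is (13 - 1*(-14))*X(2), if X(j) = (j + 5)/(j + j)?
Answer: 189/4 ≈ 47.250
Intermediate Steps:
X(j) = (5 + j)/(2*j) (X(j) = (5 + j)/((2*j)) = (5 + j)*(1/(2*j)) = (5 + j)/(2*j))
(13 - 1*(-14))*X(2) = (13 - 1*(-14))*((½)*(5 + 2)/2) = (13 + 14)*((½)*(½)*7) = 27*(7/4) = 189/4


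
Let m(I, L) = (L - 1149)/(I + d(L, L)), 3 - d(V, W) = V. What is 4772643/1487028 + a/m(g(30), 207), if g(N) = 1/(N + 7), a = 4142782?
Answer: 7748825488003039/8638145652 ≈ 8.9705e+5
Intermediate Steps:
d(V, W) = 3 - V
g(N) = 1/(7 + N)
m(I, L) = (-1149 + L)/(3 + I - L) (m(I, L) = (L - 1149)/(I + (3 - L)) = (-1149 + L)/(3 + I - L))
4772643/1487028 + a/m(g(30), 207) = 4772643/1487028 + 4142782/(((-1149 + 207)/(3 + 1/(7 + 30) - 1*207))) = 4772643*(1/1487028) + 4142782/((-942/(3 + 1/37 - 207))) = 1590881/495676 + 4142782/((-942/(3 + 1/37 - 207))) = 1590881/495676 + 4142782/((-942/(-7547/37))) = 1590881/495676 + 4142782/((-37/7547*(-942))) = 1590881/495676 + 4142782/(34854/7547) = 1590881/495676 + 4142782*(7547/34854) = 1590881/495676 + 15632787877/17427 = 7748825488003039/8638145652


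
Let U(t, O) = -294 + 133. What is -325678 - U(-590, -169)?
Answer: -325517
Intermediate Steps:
U(t, O) = -161
-325678 - U(-590, -169) = -325678 - 1*(-161) = -325678 + 161 = -325517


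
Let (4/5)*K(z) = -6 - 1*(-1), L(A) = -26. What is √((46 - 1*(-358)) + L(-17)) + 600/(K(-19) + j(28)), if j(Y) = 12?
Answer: 2400/23 + 3*√42 ≈ 123.79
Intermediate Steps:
K(z) = -25/4 (K(z) = 5*(-6 - 1*(-1))/4 = 5*(-6 + 1)/4 = (5/4)*(-5) = -25/4)
√((46 - 1*(-358)) + L(-17)) + 600/(K(-19) + j(28)) = √((46 - 1*(-358)) - 26) + 600/(-25/4 + 12) = √((46 + 358) - 26) + 600/(23/4) = √(404 - 26) + 600*(4/23) = √378 + 2400/23 = 3*√42 + 2400/23 = 2400/23 + 3*√42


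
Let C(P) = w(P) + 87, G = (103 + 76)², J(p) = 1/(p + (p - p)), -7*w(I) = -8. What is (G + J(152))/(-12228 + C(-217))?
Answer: -34091631/12916808 ≈ -2.6393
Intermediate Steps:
w(I) = 8/7 (w(I) = -⅐*(-8) = 8/7)
J(p) = 1/p (J(p) = 1/(p + 0) = 1/p)
G = 32041 (G = 179² = 32041)
C(P) = 617/7 (C(P) = 8/7 + 87 = 617/7)
(G + J(152))/(-12228 + C(-217)) = (32041 + 1/152)/(-12228 + 617/7) = (32041 + 1/152)/(-84979/7) = (4870233/152)*(-7/84979) = -34091631/12916808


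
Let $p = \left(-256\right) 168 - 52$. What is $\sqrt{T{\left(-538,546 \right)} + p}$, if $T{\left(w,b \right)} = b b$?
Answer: $4 \sqrt{15941} \approx 505.03$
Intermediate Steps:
$T{\left(w,b \right)} = b^{2}$
$p = -43060$ ($p = -43008 - 52 = -43060$)
$\sqrt{T{\left(-538,546 \right)} + p} = \sqrt{546^{2} - 43060} = \sqrt{298116 - 43060} = \sqrt{255056} = 4 \sqrt{15941}$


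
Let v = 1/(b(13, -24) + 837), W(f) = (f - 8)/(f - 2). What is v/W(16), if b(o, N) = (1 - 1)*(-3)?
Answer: 7/3348 ≈ 0.0020908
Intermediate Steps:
b(o, N) = 0 (b(o, N) = 0*(-3) = 0)
W(f) = (-8 + f)/(-2 + f)
v = 1/837 (v = 1/(0 + 837) = 1/837 ≈ 0.0011947)
v/W(16) = 1/(837*(((-8 + 16)/(-2 + 16)))) = 1/(837*((8/14))) = 1/(837*(((1/14)*8))) = 1/(837*(4/7)) = (1/837)*(7/4) = 7/3348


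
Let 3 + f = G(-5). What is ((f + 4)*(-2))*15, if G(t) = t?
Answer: 120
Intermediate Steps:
f = -8 (f = -3 - 5 = -8)
((f + 4)*(-2))*15 = ((-8 + 4)*(-2))*15 = -4*(-2)*15 = 8*15 = 120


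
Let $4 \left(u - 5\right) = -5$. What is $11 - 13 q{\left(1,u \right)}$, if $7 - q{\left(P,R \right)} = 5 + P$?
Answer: $-2$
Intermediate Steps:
$u = \frac{15}{4}$ ($u = 5 + \frac{1}{4} \left(-5\right) = 5 - \frac{5}{4} = \frac{15}{4} \approx 3.75$)
$q{\left(P,R \right)} = 2 - P$ ($q{\left(P,R \right)} = 7 - \left(5 + P\right) = 2 - P$)
$11 - 13 q{\left(1,u \right)} = 11 - 13 \left(2 - 1\right) = 11 - 13 = -2$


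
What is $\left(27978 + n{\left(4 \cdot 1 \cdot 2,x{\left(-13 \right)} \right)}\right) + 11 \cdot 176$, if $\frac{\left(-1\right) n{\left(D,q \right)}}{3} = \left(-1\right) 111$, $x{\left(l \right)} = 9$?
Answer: $30247$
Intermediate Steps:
$n{\left(D,q \right)} = 333$ ($n{\left(D,q \right)} = - 3 \left(\left(-1\right) 111\right) = \left(-3\right) \left(-111\right) = 333$)
$\left(27978 + n{\left(4 \cdot 1 \cdot 2,x{\left(-13 \right)} \right)}\right) + 11 \cdot 176 = \left(27978 + 333\right) + 11 \cdot 176 = 28311 + 1936 = 30247$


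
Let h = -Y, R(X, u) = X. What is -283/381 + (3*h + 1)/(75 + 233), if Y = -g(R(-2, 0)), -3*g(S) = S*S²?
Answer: -83735/117348 ≈ -0.71356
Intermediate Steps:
g(S) = -S³/3 (g(S) = -S*S²/3 = -S³/3)
Y = -8/3 (Y = -(-1)*(-2)³/3 = -(-1)*(-8)/3 = -1*8/3 = -8/3 ≈ -2.6667)
h = 8/3 (h = -1*(-8/3) = 8/3 ≈ 2.6667)
-283/381 + (3*h + 1)/(75 + 233) = -283/381 + (3*(8/3) + 1)/(75 + 233) = -283*1/381 + (8 + 1)/308 = -283/381 + 9*(1/308) = -283/381 + 9/308 = -83735/117348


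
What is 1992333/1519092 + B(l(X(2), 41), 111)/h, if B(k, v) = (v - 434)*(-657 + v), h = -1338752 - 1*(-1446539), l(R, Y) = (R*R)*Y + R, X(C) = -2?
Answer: 2822524117/957534324 ≈ 2.9477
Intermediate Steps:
l(R, Y) = R + Y*R**2 (l(R, Y) = R**2*Y + R = Y*R**2 + R = R + Y*R**2)
h = 107787 (h = -1338752 + 1446539 = 107787)
B(k, v) = (-657 + v)*(-434 + v) (B(k, v) = (-434 + v)*(-657 + v) = (-657 + v)*(-434 + v))
1992333/1519092 + B(l(X(2), 41), 111)/h = 1992333/1519092 + (285138 + 111**2 - 1091*111)/107787 = 1992333*(1/1519092) + (285138 + 12321 - 121101)*(1/107787) = 664111/506364 + 176358*(1/107787) = 664111/506364 + 3094/1891 = 2822524117/957534324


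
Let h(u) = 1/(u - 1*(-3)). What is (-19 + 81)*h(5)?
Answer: 31/4 ≈ 7.7500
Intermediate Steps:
h(u) = 1/(3 + u) (h(u) = 1/(u + 3) = 1/(3 + u))
(-19 + 81)*h(5) = (-19 + 81)/(3 + 5) = 62/8 = 62*(⅛) = 31/4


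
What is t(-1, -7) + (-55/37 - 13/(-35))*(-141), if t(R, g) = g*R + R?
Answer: 211374/1295 ≈ 163.22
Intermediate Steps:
t(R, g) = R + R*g (t(R, g) = R*g + R = R + R*g)
t(-1, -7) + (-55/37 - 13/(-35))*(-141) = -(1 - 7) + (-55/37 - 13/(-35))*(-141) = -1*(-6) + (-55*1/37 - 13*(-1/35))*(-141) = 6 + (-55/37 + 13/35)*(-141) = 6 - 1444/1295*(-141) = 6 + 203604/1295 = 211374/1295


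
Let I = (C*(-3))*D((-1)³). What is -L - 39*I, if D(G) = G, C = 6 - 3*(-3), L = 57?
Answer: -1812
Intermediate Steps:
C = 15 (C = 6 + 9 = 15)
I = 45 (I = (15*(-3))*(-1)³ = -45*(-1) = 45)
-L - 39*I = -1*57 - 39*45 = -57 - 1755 = -1812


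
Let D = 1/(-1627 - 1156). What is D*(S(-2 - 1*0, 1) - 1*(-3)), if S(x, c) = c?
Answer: -4/2783 ≈ -0.0014373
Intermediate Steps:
D = -1/2783 (D = 1/(-2783) = -1/2783 ≈ -0.00035932)
D*(S(-2 - 1*0, 1) - 1*(-3)) = -(1 - 1*(-3))/2783 = -(1 + 3)/2783 = -1/2783*4 = -4/2783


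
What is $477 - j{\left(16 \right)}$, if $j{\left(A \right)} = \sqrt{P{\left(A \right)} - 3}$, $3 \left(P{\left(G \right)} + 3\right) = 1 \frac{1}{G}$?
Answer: $477 - \frac{i \sqrt{861}}{12} \approx 477.0 - 2.4452 i$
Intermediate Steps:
$P{\left(G \right)} = -3 + \frac{1}{3 G}$ ($P{\left(G \right)} = -3 + \frac{1 \frac{1}{G}}{3} = -3 + \frac{1}{3 G}$)
$j{\left(A \right)} = \sqrt{-6 + \frac{1}{3 A}}$ ($j{\left(A \right)} = \sqrt{\left(-3 + \frac{1}{3 A}\right) - 3} = \sqrt{-6 + \frac{1}{3 A}}$)
$477 - j{\left(16 \right)} = 477 - \frac{\sqrt{-54 + \frac{3}{16}}}{3} = 477 - \frac{\sqrt{- \frac{861}{16}}}{3} = 477 - \frac{\frac{1}{4} i \sqrt{861}}{3} = 477 - \frac{i \sqrt{861}}{12}$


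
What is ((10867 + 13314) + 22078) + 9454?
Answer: 55713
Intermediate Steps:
((10867 + 13314) + 22078) + 9454 = (24181 + 22078) + 9454 = 46259 + 9454 = 55713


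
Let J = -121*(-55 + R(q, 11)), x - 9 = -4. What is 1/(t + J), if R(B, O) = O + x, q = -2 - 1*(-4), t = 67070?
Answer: 1/71789 ≈ 1.3930e-5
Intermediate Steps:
x = 5 (x = 9 - 4 = 5)
q = 2 (q = -2 + 4 = 2)
R(B, O) = 5 + O (R(B, O) = O + 5 = 5 + O)
J = 4719 (J = -121*(-55 + (5 + 11)) = -121*(-55 + 16) = -121*(-39) = 4719)
1/(t + J) = 1/(67070 + 4719) = 1/71789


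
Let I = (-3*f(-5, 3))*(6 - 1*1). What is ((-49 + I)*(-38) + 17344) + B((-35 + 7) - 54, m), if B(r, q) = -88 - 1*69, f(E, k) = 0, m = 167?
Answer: 19049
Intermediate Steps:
B(r, q) = -157 (B(r, q) = -88 - 69 = -157)
I = 0 (I = (-3*0)*(6 - 1*1) = 0*(6 - 1) = 0*5 = 0)
((-49 + I)*(-38) + 17344) + B((-35 + 7) - 54, m) = ((-49 + 0)*(-38) + 17344) - 157 = (-49*(-38) + 17344) - 157 = (1862 + 17344) - 157 = 19206 - 157 = 19049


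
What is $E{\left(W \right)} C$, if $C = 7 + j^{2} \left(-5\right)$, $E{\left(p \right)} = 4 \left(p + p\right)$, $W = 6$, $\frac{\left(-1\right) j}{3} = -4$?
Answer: $-34224$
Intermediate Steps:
$j = 12$ ($j = \left(-3\right) \left(-4\right) = 12$)
$E{\left(p \right)} = 8 p$ ($E{\left(p \right)} = 4 \cdot 2 p = 8 p$)
$C = -713$ ($C = 7 + 12^{2} \left(-5\right) = 7 + 144 \left(-5\right) = 7 - 720 = -713$)
$E{\left(W \right)} C = 8 \cdot 6 \left(-713\right) = 48 \left(-713\right) = -34224$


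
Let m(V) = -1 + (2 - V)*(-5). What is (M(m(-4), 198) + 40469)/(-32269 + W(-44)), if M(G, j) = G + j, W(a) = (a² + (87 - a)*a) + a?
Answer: -40636/36141 ≈ -1.1244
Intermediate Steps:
W(a) = a + a² + a*(87 - a) (W(a) = (a² + a*(87 - a)) + a = a + a² + a*(87 - a))
m(V) = -11 + 5*V (m(V) = -1 + (-10 + 5*V) = -11 + 5*V)
(M(m(-4), 198) + 40469)/(-32269 + W(-44)) = (((-11 + 5*(-4)) + 198) + 40469)/(-32269 + 88*(-44)) = (((-11 - 20) + 198) + 40469)/(-32269 - 3872) = ((-31 + 198) + 40469)/(-36141) = (167 + 40469)*(-1/36141) = 40636*(-1/36141) = -40636/36141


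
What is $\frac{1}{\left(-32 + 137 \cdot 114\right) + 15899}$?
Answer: $\frac{1}{31485} \approx 3.1761 \cdot 10^{-5}$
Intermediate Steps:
$\frac{1}{\left(-32 + 137 \cdot 114\right) + 15899} = \frac{1}{\left(-32 + 15618\right) + 15899} = \frac{1}{15586 + 15899} = \frac{1}{31485}$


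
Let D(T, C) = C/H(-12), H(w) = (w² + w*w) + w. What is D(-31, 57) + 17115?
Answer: 1574599/92 ≈ 17115.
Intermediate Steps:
H(w) = w + 2*w² (H(w) = (w² + w²) + w = 2*w² + w = w + 2*w²)
D(T, C) = C/276 (D(T, C) = C/((-12*(1 + 2*(-12)))) = C/((-12*(1 - 24))) = C/((-12*(-23))) = C/276)
D(-31, 57) + 17115 = (1/276)*57 + 17115 = 19/92 + 17115 = 1574599/92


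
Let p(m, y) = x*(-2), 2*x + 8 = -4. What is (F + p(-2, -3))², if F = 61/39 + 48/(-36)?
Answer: 25281/169 ≈ 149.59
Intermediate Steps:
x = -6 (x = -4 + (½)*(-4) = -4 - 2 = -6)
p(m, y) = 12 (p(m, y) = -6*(-2) = 12)
F = 3/13 (F = 61*(1/39) + 48*(-1/36) = 61/39 - 4/3 = 3/13 ≈ 0.23077)
(F + p(-2, -3))² = (3/13 + 12)² = (159/13)² = 25281/169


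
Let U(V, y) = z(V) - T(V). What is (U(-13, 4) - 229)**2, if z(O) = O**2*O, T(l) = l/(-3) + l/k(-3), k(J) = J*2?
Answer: 23668225/4 ≈ 5.9171e+6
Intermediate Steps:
k(J) = 2*J
T(l) = -l/2 (T(l) = l/(-3) + l/((2*(-3))) = l*(-1/3) + l/(-6) = -l/3 + l*(-1/6) = -l/3 - l/6 = -l/2)
z(O) = O**3
U(V, y) = V**3 + V/2 (U(V, y) = V**3 - (-1)*V/2 = V**3 + V/2)
(U(-13, 4) - 229)**2 = (((-13)**3 + (1/2)*(-13)) - 229)**2 = ((-2197 - 13/2) - 229)**2 = (-4407/2 - 229)**2 = (-4865/2)**2 = 23668225/4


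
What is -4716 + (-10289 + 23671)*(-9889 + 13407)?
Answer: 47073160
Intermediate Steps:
-4716 + (-10289 + 23671)*(-9889 + 13407) = -4716 + 13382*3518 = -4716 + 47077876 = 47073160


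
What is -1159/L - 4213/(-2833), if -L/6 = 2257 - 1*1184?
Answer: 30406741/18238854 ≈ 1.6671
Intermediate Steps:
L = -6438 (L = -6*(2257 - 1*1184) = -6*(2257 - 1184) = -6*1073 = -6438)
-1159/L - 4213/(-2833) = -1159/(-6438) - 4213/(-2833) = -1159*(-1/6438) - 4213*(-1/2833) = 1159/6438 + 4213/2833 = 30406741/18238854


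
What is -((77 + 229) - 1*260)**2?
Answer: -2116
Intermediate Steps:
-((77 + 229) - 1*260)**2 = -(306 - 260)**2 = -1*46**2 = -1*2116 = -2116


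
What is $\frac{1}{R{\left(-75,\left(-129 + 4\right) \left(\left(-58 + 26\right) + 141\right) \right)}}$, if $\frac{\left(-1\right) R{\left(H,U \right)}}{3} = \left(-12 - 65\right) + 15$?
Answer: $\frac{1}{186} \approx 0.0053763$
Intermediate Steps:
$R{\left(H,U \right)} = 186$ ($R{\left(H,U \right)} = - 3 \left(\left(-12 - 65\right) + 15\right) = - 3 \left(-77 + 15\right) = \left(-3\right) \left(-62\right) = 186$)
$\frac{1}{R{\left(-75,\left(-129 + 4\right) \left(\left(-58 + 26\right) + 141\right) \right)}} = \frac{1}{186}$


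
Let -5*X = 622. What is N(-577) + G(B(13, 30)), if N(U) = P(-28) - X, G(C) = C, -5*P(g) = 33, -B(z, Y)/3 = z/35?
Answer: 4084/35 ≈ 116.69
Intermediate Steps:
X = -622/5 (X = -⅕*622 = -622/5 ≈ -124.40)
B(z, Y) = -3*z/35
P(g) = -33/5 (P(g) = -⅕*33 = -33/5)
N(U) = 589/5 (N(U) = -33/5 - 1*(-622/5) = -33/5 + 622/5 = 589/5)
N(-577) + G(B(13, 30)) = 589/5 - 3/35*13 = 589/5 - 39/35 = 4084/35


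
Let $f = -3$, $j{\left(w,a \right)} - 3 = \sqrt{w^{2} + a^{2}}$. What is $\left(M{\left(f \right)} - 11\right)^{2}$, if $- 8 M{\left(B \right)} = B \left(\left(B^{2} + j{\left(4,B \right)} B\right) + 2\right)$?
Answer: $\frac{16129}{64} \approx 252.02$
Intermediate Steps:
$j{\left(w,a \right)} = 3 + \sqrt{a^{2} + w^{2}}$ ($j{\left(w,a \right)} = 3 + \sqrt{w^{2} + a^{2}} = 3 + \sqrt{a^{2} + w^{2}}$)
$M{\left(B \right)} = - \frac{B \left(2 + B^{2} + B \left(3 + \sqrt{16 + B^{2}}\right)\right)}{8}$ ($M{\left(B \right)} = - \frac{B \left(\left(B^{2} + \left(3 + \sqrt{B^{2} + 4^{2}}\right) B\right) + 2\right)}{8} = - \frac{B \left(\left(B^{2} + \left(3 + \sqrt{B^{2} + 16}\right) B\right) + 2\right)}{8} = - \frac{B \left(\left(B^{2} + \left(3 + \sqrt{16 + B^{2}}\right) B\right) + 2\right)}{8} = - \frac{B \left(\left(B^{2} + B \left(3 + \sqrt{16 + B^{2}}\right)\right) + 2\right)}{8} = - \frac{B \left(2 + B^{2} + B \left(3 + \sqrt{16 + B^{2}}\right)\right)}{8}$)
$\left(M{\left(f \right)} - 11\right)^{2} = \left(\left(- \frac{1}{8}\right) \left(-3\right) \left(2 + \left(-3\right)^{2} - 3 \left(3 + \sqrt{16 + \left(-3\right)^{2}}\right)\right) - 11\right)^{2} = \left(\left(- \frac{1}{8}\right) \left(-3\right) \left(2 + 9 - 3 \left(3 + \sqrt{16 + 9}\right)\right) - 11\right)^{2} = \left(\left(- \frac{1}{8}\right) \left(-3\right) \left(2 + 9 - 3 \left(3 + \sqrt{25}\right)\right) - 11\right)^{2} = \left(\left(- \frac{1}{8}\right) \left(-3\right) \left(2 + 9 - 3 \left(3 + 5\right)\right) - 11\right)^{2} = \left(\left(- \frac{1}{8}\right) \left(-3\right) \left(2 + 9 - 24\right) - 11\right)^{2} = \left(\left(- \frac{1}{8}\right) \left(-3\right) \left(-13\right) - 11\right)^{2} = \left(- \frac{39}{8} - 11\right)^{2} = \left(- \frac{127}{8}\right)^{2} = \frac{16129}{64}$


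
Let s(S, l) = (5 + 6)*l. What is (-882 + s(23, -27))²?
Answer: 1390041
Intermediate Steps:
s(S, l) = 11*l
(-882 + s(23, -27))² = (-882 + 11*(-27))² = (-882 - 297)² = (-1179)² = 1390041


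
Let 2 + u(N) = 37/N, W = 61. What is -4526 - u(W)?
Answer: -276001/61 ≈ -4524.6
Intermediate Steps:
u(N) = -2 + 37/N
-4526 - u(W) = -4526 - (-2 + 37/61) = -4526 - 1*(-85/61) = -4526 + 85/61 = -276001/61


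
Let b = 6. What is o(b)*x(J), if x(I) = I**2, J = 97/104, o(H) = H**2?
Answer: 84681/2704 ≈ 31.317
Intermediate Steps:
J = 97/104 (J = 97*(1/104) = 97/104 ≈ 0.93269)
o(b)*x(J) = 6**2*(97/104)**2 = 36*(9409/10816) = 84681/2704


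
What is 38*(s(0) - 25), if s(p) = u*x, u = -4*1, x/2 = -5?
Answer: 570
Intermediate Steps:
x = -10 (x = 2*(-5) = -10)
u = -4
s(p) = 40 (s(p) = -4*(-10) = 40)
38*(s(0) - 25) = 38*(40 - 25) = 38*15 = 570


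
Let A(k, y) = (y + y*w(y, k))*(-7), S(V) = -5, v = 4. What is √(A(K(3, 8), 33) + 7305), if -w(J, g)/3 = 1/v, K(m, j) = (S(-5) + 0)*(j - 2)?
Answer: 3*√3221/2 ≈ 85.131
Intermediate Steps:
K(m, j) = 10 - 5*j (K(m, j) = (-5 + 0)*(j - 2) = -5*(-2 + j) = 10 - 5*j)
w(J, g) = -¾ (w(J, g) = -3/4 = -3*¼ = -¾)
A(k, y) = -7*y/4 (A(k, y) = (y + y*(-¾))*(-7) = (y - 3*y/4)*(-7) = (y/4)*(-7) = -7*y/4)
√(A(K(3, 8), 33) + 7305) = √(-7/4*33 + 7305) = √(-231/4 + 7305) = √(28989/4) = 3*√3221/2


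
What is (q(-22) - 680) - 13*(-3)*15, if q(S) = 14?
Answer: -81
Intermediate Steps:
(q(-22) - 680) - 13*(-3)*15 = (14 - 680) - 13*(-3)*15 = -666 + 39*15 = -666 + 585 = -81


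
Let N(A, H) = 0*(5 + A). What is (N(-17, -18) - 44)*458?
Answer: -20152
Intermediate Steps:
N(A, H) = 0
(N(-17, -18) - 44)*458 = (0 - 44)*458 = -44*458 = -20152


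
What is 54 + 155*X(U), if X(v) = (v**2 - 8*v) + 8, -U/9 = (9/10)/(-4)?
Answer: -186049/320 ≈ -581.40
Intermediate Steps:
U = 81/40 (U = -9*9/10/(-4) = -9*9*(1/10)*(-1)/4 = -81*(-1)/(10*4) = -9*(-9/40) = 81/40 ≈ 2.0250)
X(v) = 8 + v**2 - 8*v
54 + 155*X(U) = 54 + 155*(8 + (81/40)**2 - 8*81/40) = 54 + 155*(8 + 6561/1600 - 81/5) = 54 + 155*(-6559/1600) = 54 - 203329/320 = -186049/320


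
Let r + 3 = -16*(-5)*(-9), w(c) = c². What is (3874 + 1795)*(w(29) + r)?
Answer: 668942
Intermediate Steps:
r = -723 (r = -3 - 16*(-5)*(-9) = -3 + 80*(-9) = -3 - 720 = -723)
(3874 + 1795)*(w(29) + r) = (3874 + 1795)*(29² - 723) = 5669*(841 - 723) = 5669*118 = 668942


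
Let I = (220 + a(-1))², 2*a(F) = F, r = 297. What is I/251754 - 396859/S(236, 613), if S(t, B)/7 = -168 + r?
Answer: -133156445227/303111816 ≈ -439.30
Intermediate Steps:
a(F) = F/2
S(t, B) = 903 (S(t, B) = 7*(-168 + 297) = 7*129 = 903)
I = 192721/4 (I = (220 + (½)*(-1))² = (220 - ½)² = (439/2)² = 192721/4 ≈ 48180.)
I/251754 - 396859/S(236, 613) = (192721/4)/251754 - 396859/903 = (192721/4)*(1/251754) - 396859*1/903 = 192721/1007016 - 396859/903 = -133156445227/303111816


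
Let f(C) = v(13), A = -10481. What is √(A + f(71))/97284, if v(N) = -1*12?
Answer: I*√10493/97284 ≈ 0.001053*I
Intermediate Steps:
v(N) = -12
f(C) = -12
√(A + f(71))/97284 = √(-10481 - 12)/97284 = √(-10493)*(1/97284) = (I*√10493)*(1/97284) = I*√10493/97284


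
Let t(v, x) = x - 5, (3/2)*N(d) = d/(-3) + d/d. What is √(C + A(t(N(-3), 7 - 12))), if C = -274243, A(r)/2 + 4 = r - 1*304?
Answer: I*√274879 ≈ 524.29*I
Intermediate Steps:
N(d) = ⅔ - 2*d/9 (N(d) = 2*(d/(-3) + d/d)/3 = 2*(d*(-⅓) + 1)/3 = 2*(-d/3 + 1)/3 = 2*(1 - d/3)/3 = ⅔ - 2*d/9)
t(v, x) = -5 + x
A(r) = -616 + 2*r (A(r) = -8 + 2*(r - 1*304) = -8 + 2*(r - 304) = -8 + 2*(-304 + r) = -8 + (-608 + 2*r) = -616 + 2*r)
√(C + A(t(N(-3), 7 - 12))) = √(-274243 + (-616 + 2*(-5 + (7 - 12)))) = √(-274243 + (-616 + 2*(-5 - 5))) = √(-274243 + (-616 + 2*(-10))) = √(-274243 + (-616 - 20)) = √(-274243 - 636) = √(-274879) = I*√274879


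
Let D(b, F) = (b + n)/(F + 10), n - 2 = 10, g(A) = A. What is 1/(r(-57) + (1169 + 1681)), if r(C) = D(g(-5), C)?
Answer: 47/133943 ≈ 0.00035090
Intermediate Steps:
n = 12 (n = 2 + 10 = 12)
D(b, F) = (12 + b)/(10 + F) (D(b, F) = (b + 12)/(F + 10) = (12 + b)/(10 + F))
r(C) = 7/(10 + C) (r(C) = (12 - 5)/(10 + C) = 7/(10 + C))
1/(r(-57) + (1169 + 1681)) = 1/(7/(10 - 57) + (1169 + 1681)) = 1/(7/(-47) + 2850) = 1/(7*(-1/47) + 2850) = 1/(-7/47 + 2850) = 1/(133943/47) = 47/133943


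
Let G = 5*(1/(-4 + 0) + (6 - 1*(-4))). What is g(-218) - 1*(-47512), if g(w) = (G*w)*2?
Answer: 26257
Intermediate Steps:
G = 195/4 (G = 5*(1/(-4) + (6 + 4)) = 5*(-1/4 + 10) = 5*(39/4) = 195/4 ≈ 48.750)
g(w) = 195*w/2 (g(w) = (195*w/4)*2 = 195*w/2)
g(-218) - 1*(-47512) = (195/2)*(-218) - 1*(-47512) = -21255 + 47512 = 26257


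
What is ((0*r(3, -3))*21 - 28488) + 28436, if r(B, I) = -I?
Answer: -52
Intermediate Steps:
((0*r(3, -3))*21 - 28488) + 28436 = ((0*(-1*(-3)))*21 - 28488) + 28436 = ((0*3)*21 - 28488) + 28436 = (0*21 - 28488) + 28436 = (0 - 28488) + 28436 = -28488 + 28436 = -52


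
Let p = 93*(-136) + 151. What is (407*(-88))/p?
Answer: 35816/12497 ≈ 2.8660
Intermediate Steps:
p = -12497 (p = -12648 + 151 = -12497)
(407*(-88))/p = (407*(-88))/(-12497) = -35816*(-1/12497) = 35816/12497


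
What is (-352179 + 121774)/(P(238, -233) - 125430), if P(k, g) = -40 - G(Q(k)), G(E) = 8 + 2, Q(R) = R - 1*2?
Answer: 46081/25096 ≈ 1.8362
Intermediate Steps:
Q(R) = -2 + R (Q(R) = R - 2 = -2 + R)
G(E) = 10
P(k, g) = -50 (P(k, g) = -40 - 1*10 = -40 - 10 = -50)
(-352179 + 121774)/(P(238, -233) - 125430) = (-352179 + 121774)/(-50 - 125430) = -230405/(-125480) = -230405*(-1/125480) = 46081/25096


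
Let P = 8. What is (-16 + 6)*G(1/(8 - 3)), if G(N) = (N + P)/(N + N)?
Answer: -205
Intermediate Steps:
G(N) = (8 + N)/(2*N) (G(N) = (N + 8)/(N + N) = (8 + N)/((2*N)) = (8 + N)*(1/(2*N)) = (8 + N)/(2*N))
(-16 + 6)*G(1/(8 - 3)) = (-16 + 6)*((8 + 1/(8 - 3))/(2*(1/(8 - 3)))) = -5*(8 + 1/5)/(1/5) = -5*(8 + ⅕)/⅕ = -5*5*41/5 = -10*41/2 = -205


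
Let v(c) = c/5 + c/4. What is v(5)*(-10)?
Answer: -45/2 ≈ -22.500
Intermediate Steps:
v(c) = 9*c/20 (v(c) = c*(1/5) + c*(1/4) = c/5 + c/4 = 9*c/20)
v(5)*(-10) = ((9/20)*5)*(-10) = (9/4)*(-10) = -45/2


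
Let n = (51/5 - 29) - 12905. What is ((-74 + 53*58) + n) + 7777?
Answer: -10734/5 ≈ -2146.8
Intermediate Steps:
n = -64619/5 (n = (51*(1/5) - 29) - 12905 = (51/5 - 29) - 12905 = -94/5 - 12905 = -64619/5 ≈ -12924.)
((-74 + 53*58) + n) + 7777 = ((-74 + 53*58) - 64619/5) + 7777 = ((-74 + 3074) - 64619/5) + 7777 = (3000 - 64619/5) + 7777 = -49619/5 + 7777 = -10734/5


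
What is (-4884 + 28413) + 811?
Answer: 24340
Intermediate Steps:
(-4884 + 28413) + 811 = 23529 + 811 = 24340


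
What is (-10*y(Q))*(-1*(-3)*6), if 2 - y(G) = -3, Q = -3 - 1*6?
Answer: -900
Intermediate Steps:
Q = -9 (Q = -3 - 6 = -9)
y(G) = 5 (y(G) = 2 - 1*(-3) = 2 + 3 = 5)
(-10*y(Q))*(-1*(-3)*6) = (-10*5)*(-1*(-3)*6) = -150*6 = -50*18 = -900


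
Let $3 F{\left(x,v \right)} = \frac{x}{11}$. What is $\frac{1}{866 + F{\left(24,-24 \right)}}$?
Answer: $\frac{11}{9534} \approx 0.0011538$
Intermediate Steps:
$F{\left(x,v \right)} = \frac{x}{33}$ ($F{\left(x,v \right)} = \frac{x \frac{1}{11}}{3} = \frac{\frac{1}{11} x}{3} = \frac{x}{33}$)
$\frac{1}{866 + F{\left(24,-24 \right)}} = \frac{1}{866 + \frac{1}{33} \cdot 24} = \frac{1}{866 + \frac{8}{11}} = \frac{1}{\frac{9534}{11}} = \frac{11}{9534}$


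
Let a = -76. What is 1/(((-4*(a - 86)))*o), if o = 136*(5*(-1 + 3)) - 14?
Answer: 1/872208 ≈ 1.1465e-6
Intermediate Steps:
o = 1346 (o = 136*(5*2) - 14 = 136*10 - 14 = 1360 - 14 = 1346)
1/(((-4*(a - 86)))*o) = 1/(-4*(-76 - 86)*1346) = (1/1346)/(-4*(-162)) = (1/1346)/648 = (1/648)*(1/1346) = 1/872208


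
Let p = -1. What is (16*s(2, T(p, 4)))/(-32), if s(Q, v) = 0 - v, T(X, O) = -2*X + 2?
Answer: 2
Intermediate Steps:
T(X, O) = 2 - 2*X
s(Q, v) = -v
(16*s(2, T(p, 4)))/(-32) = (16*(-(2 - 2*(-1))))/(-32) = (16*(-(2 + 2)))*(-1/32) = (16*(-1*4))*(-1/32) = (16*(-4))*(-1/32) = -64*(-1/32) = 2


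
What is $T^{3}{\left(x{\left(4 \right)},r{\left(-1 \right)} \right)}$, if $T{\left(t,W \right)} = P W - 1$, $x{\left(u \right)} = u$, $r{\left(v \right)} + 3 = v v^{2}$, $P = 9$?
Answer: $-50653$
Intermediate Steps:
$r{\left(v \right)} = -3 + v^{3}$ ($r{\left(v \right)} = -3 + v v^{2} = -3 + v^{3}$)
$T{\left(t,W \right)} = -1 + 9 W$ ($T{\left(t,W \right)} = 9 W - 1 = -1 + 9 W$)
$T^{3}{\left(x{\left(4 \right)},r{\left(-1 \right)} \right)} = \left(-1 + 9 \left(-3 + \left(-1\right)^{3}\right)\right)^{3} = \left(-1 + 9 \left(-3 - 1\right)\right)^{3} = \left(-1 + 9 \left(-4\right)\right)^{3} = \left(-1 - 36\right)^{3} = \left(-37\right)^{3} = -50653$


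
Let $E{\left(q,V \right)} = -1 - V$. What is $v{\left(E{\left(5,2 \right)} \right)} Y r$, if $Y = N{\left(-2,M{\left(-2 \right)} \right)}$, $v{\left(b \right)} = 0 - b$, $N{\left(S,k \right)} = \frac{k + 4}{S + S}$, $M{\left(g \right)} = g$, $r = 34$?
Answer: $-51$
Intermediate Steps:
$N{\left(S,k \right)} = \frac{4 + k}{2 S}$
$v{\left(b \right)} = - b$
$Y = - \frac{1}{2}$ ($Y = \frac{4 - 2}{2 \left(-2\right)} = \frac{1}{2} \left(- \frac{1}{2}\right) 2 = - \frac{1}{2} \approx -0.5$)
$v{\left(E{\left(5,2 \right)} \right)} Y r = - (-1 - 2) \left(- \frac{1}{2}\right) 34 = \left(-1\right) \left(-3\right) \left(- \frac{1}{2}\right) 34 = 3 \left(- \frac{1}{2}\right) 34 = \left(- \frac{3}{2}\right) 34 = -51$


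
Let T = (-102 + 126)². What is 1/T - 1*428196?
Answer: -246640895/576 ≈ -4.2820e+5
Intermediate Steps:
T = 576 (T = 24² = 576)
1/T - 1*428196 = 1/576 - 1*428196 = 1/576 - 428196 = -246640895/576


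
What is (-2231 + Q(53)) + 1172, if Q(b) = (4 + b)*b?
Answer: 1962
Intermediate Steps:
Q(b) = b*(4 + b)
(-2231 + Q(53)) + 1172 = (-2231 + 53*(4 + 53)) + 1172 = (-2231 + 53*57) + 1172 = (-2231 + 3021) + 1172 = 790 + 1172 = 1962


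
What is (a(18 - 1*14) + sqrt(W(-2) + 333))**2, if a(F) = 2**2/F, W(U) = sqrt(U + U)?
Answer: (1 + sqrt(333 + 2*I))**2 ≈ 370.5 + 2.11*I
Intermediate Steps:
W(U) = sqrt(2)*sqrt(U) (W(U) = sqrt(2*U) = sqrt(2)*sqrt(U))
a(F) = 4/F
(a(18 - 1*14) + sqrt(W(-2) + 333))**2 = (4/(18 - 1*14) + sqrt(sqrt(2)*sqrt(-2) + 333))**2 = (4/(18 - 14) + sqrt(sqrt(2)*(I*sqrt(2)) + 333))**2 = (4/4 + sqrt(2*I + 333))**2 = (4*(1/4) + sqrt(333 + 2*I))**2 = (1 + sqrt(333 + 2*I))**2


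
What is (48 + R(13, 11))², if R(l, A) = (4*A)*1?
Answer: 8464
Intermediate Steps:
R(l, A) = 4*A
(48 + R(13, 11))² = (48 + 4*11)² = (48 + 44)² = 92² = 8464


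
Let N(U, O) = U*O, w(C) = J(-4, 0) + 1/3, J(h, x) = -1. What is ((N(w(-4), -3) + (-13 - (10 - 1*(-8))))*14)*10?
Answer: -4060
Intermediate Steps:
w(C) = -2/3 (w(C) = -1 + 1/3 = -2/3)
N(U, O) = O*U
((N(w(-4), -3) + (-13 - (10 - 1*(-8))))*14)*10 = ((-3*(-2/3) + (-13 - (10 - 1*(-8))))*14)*10 = ((2 + (-13 - (10 + 8)))*14)*10 = ((2 + (-13 - 1*18))*14)*10 = ((2 + (-13 - 18))*14)*10 = ((2 - 31)*14)*10 = -29*14*10 = -406*10 = -4060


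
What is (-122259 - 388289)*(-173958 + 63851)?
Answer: 56214908636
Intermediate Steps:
(-122259 - 388289)*(-173958 + 63851) = -510548*(-110107) = 56214908636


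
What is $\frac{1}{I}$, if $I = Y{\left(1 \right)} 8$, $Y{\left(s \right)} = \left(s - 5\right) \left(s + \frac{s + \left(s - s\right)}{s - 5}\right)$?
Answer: $- \frac{1}{24} \approx -0.041667$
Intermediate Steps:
$Y{\left(s \right)} = \left(-5 + s\right) \left(s + \frac{s}{-5 + s}\right)$ ($Y{\left(s \right)} = \left(-5 + s\right) \left(s + \frac{s + 0}{-5 + s}\right) = \left(-5 + s\right) \left(s + \frac{s}{-5 + s}\right)$)
$I = -24$ ($I = 1 \left(-4 + 1\right) 8 = 1 \left(-3\right) 8 = \left(-3\right) 8 = -24$)
$\frac{1}{I} = \frac{1}{-24} = - \frac{1}{24}$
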